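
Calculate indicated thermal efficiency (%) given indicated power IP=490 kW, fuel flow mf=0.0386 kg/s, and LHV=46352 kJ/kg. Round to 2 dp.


eta_ith = (IP / (mf * LHV)) * 100
Denominator = 0.0386 * 46352 = 1789.1872 kW
eta_ith = (490 / 1789.1872) * 100 = 27.39%


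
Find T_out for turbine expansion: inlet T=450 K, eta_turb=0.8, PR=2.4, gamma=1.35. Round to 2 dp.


T_out = T_in * (1 - eta * (1 - PR^(-(gamma-1)/gamma)))
Exponent = -(1.35-1)/1.35 = -0.25925926
PR^exp = 2.4^(-0.25925926) = 0.79694200
Factor = 1 - 0.8*(1 - 0.79694200) = 0.83755360
T_out = 450 * 0.83755360 = 376.90 K


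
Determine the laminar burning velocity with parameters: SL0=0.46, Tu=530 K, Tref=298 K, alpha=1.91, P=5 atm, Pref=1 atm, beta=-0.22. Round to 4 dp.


SL = SL0 * (Tu/Tref)^alpha * (P/Pref)^beta
T ratio = 530/298 = 1.77852349
(T ratio)^alpha = 1.77852349^1.91 = 3.003405
(P/Pref)^beta = 5^(-0.22) = 0.701821
SL = 0.46 * 3.003405 * 0.701821 = 0.9696 m/s


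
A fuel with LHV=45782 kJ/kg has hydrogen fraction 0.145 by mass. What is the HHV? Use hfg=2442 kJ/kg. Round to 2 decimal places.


HHV = LHV + hfg * 9 * H
Water addition = 2442 * 9 * 0.145 = 3186.810 kJ/kg
HHV = 45782 + 3186.810 = 48968.81 kJ/kg


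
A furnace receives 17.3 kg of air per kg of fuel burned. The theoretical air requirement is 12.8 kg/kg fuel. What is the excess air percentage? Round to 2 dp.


Excess air = actual - stoichiometric = 17.3 - 12.8 = 4.50 kg/kg fuel
Excess air % = (excess / stoich) * 100 = (4.50 / 12.8) * 100 = 35.16%


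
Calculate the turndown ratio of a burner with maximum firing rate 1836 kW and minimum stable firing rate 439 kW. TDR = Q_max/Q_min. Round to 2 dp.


TDR = Q_max / Q_min
TDR = 1836 / 439 = 4.18


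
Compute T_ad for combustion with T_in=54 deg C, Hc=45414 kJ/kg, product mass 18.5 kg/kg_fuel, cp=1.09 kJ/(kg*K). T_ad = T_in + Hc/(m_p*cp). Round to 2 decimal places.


T_ad = T_in + Hc / (m_p * cp)
Denominator = 18.5 * 1.09 = 20.1650
Temperature rise = 45414 / 20.1650 = 2252.12 K
T_ad = 54 + 2252.12 = 2306.12 deg C


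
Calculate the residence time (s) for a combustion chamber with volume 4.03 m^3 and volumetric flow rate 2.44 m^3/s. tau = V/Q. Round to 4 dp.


tau = V / Q_flow
tau = 4.03 / 2.44 = 1.6516 s


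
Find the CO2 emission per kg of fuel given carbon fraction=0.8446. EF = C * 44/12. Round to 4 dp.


EF = C_frac * (M_CO2 / M_C)
EF = 0.8446 * (44/12)
EF = 0.8446 * 3.666667 = 3.0969 kg_CO2/kg_fuel


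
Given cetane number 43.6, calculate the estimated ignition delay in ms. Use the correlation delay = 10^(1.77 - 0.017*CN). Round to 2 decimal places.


delay = 10^(1.77 - 0.017*CN)
Exponent = 1.77 - 0.017*43.6 = 1.0288
delay = 10^1.0288 = 10.69 ms


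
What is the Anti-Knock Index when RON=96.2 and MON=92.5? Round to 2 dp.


AKI = (RON + MON) / 2
AKI = (96.2 + 92.5) / 2
AKI = 188.7 / 2 = 94.35


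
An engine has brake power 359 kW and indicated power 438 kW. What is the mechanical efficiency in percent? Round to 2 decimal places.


eta_mech = (BP / IP) * 100
Ratio = 359 / 438 = 0.8196
eta_mech = 0.8196 * 100 = 81.96%


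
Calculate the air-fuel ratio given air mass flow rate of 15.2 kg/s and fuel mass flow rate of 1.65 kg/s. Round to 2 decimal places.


AFR = m_air / m_fuel
AFR = 15.2 / 1.65 = 9.21


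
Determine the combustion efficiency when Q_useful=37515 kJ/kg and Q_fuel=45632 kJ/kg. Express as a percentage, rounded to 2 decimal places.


Efficiency = (Q_useful / Q_fuel) * 100
Efficiency = (37515 / 45632) * 100
Efficiency = 0.8221 * 100 = 82.21%


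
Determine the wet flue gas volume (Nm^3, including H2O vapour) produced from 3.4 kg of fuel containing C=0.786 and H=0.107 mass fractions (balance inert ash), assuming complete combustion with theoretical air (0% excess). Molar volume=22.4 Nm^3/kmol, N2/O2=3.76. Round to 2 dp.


Per kg fuel: CO2 = (C/12 kmol)*22.4 = (0.786/12)*22.4 = 1.46720 Nm^3
Per kg fuel: H2O = (H/2 kmol)*22.4 = (0.107/2)*22.4 = 1.19840 Nm^3
O2 needed per kg fuel = C/12 + H/4 = 0.786/12 + 0.107/4 = 0.09225000 kmol
Per kg fuel: N2 = O2*3.76*22.4 = 0.09225000*3.76*22.4 = 7.76966 Nm^3
Total per kg = 1.46720 + 1.19840 + 7.76966 = 10.43526 Nm^3
Total = 10.43526 * 3.4 = 35.48 Nm^3


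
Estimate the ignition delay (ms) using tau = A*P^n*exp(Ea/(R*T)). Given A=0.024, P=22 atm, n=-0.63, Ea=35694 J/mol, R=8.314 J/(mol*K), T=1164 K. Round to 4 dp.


tau = A * P^n * exp(Ea/(R*T))
P^n = 22^(-0.63) = 0.14265064
Ea/(R*T) = 35694/(8.314*1164) = 3.688351
exp(Ea/(R*T)) = 39.978859
tau = 0.024 * 0.14265064 * 39.978859 = 0.1369 ms


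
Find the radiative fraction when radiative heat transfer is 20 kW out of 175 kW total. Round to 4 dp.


f_rad = Q_rad / Q_total
f_rad = 20 / 175 = 0.1143


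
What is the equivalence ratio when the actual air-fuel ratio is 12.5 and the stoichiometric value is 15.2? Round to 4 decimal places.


phi = AFR_stoich / AFR_actual
phi = 15.2 / 12.5 = 1.2160


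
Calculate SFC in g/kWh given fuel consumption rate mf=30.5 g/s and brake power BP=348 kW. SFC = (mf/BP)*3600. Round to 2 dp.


SFC = (mf / BP) * 3600
Rate = 30.5 / 348 = 0.087644 g/(s*kW)
SFC = 0.087644 * 3600 = 315.52 g/kWh


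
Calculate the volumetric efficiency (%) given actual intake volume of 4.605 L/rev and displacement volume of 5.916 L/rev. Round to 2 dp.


eta_v = (V_actual / V_disp) * 100
Ratio = 4.605 / 5.916 = 0.7784
eta_v = 0.7784 * 100 = 77.84%


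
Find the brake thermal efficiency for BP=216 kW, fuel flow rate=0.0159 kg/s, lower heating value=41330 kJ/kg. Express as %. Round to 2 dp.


eta_BTE = (BP / (mf * LHV)) * 100
Denominator = 0.0159 * 41330 = 657.1470 kW
eta_BTE = (216 / 657.1470) * 100 = 32.87%


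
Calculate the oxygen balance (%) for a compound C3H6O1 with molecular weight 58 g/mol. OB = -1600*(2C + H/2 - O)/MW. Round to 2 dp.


OB = -1600 * (2C + H/2 - O) / MW
Inner = 2*3 + 6/2 - 1 = 8.00
OB = -1600 * 8.00 / 58 = -220.69%


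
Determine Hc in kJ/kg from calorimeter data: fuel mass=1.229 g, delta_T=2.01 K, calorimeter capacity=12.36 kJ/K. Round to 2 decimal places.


Hc = C_cal * delta_T / m_fuel
Q_released = 12.36 * 2.01 = 24.8436 kJ
m_fuel = 1.229 g = 1.229/1000 kg = 0.001229 kg
Hc = 24.8436 / 0.001229 = 20214.48 kJ/kg


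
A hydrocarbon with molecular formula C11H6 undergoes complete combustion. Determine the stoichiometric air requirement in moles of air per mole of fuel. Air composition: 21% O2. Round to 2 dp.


Balanced combustion: C11H6 + 12.5 O2 -> 11 CO2 + 3 H2O
O2 needed = C + H/4 = 11 + 6/4 = 12.50 moles
Air moles = O2 / 0.21 = 12.50 / 0.21 = 59.52 moles air


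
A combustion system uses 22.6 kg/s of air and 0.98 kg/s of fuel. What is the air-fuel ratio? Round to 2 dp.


AFR = m_air / m_fuel
AFR = 22.6 / 0.98 = 23.06


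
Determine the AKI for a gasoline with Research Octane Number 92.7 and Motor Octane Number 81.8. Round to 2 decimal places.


AKI = (RON + MON) / 2
AKI = (92.7 + 81.8) / 2
AKI = 174.5 / 2 = 87.25


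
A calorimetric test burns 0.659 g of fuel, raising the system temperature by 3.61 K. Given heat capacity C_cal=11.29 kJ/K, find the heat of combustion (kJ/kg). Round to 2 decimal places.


Hc = C_cal * delta_T / m_fuel
Q_released = 11.29 * 3.61 = 40.7569 kJ
m_fuel = 0.659 g = 0.659/1000 kg = 0.000659 kg
Hc = 40.7569 / 0.000659 = 61846.59 kJ/kg


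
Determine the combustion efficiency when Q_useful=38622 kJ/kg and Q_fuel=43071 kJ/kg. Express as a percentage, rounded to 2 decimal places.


Efficiency = (Q_useful / Q_fuel) * 100
Efficiency = (38622 / 43071) * 100
Efficiency = 0.8967 * 100 = 89.67%


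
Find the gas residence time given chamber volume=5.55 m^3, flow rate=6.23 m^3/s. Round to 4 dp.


tau = V / Q_flow
tau = 5.55 / 6.23 = 0.8909 s


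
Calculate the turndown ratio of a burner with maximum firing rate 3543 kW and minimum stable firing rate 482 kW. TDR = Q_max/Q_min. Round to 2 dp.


TDR = Q_max / Q_min
TDR = 3543 / 482 = 7.35


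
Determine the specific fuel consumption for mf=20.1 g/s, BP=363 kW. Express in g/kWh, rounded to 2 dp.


SFC = (mf / BP) * 3600
Rate = 20.1 / 363 = 0.055372 g/(s*kW)
SFC = 0.055372 * 3600 = 199.34 g/kWh


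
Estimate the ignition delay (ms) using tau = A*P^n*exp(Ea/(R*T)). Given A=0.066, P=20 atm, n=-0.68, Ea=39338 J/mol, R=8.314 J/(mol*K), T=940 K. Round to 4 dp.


tau = A * P^n * exp(Ea/(R*T))
P^n = 20^(-0.68) = 0.13040661
Ea/(R*T) = 39338/(8.314*940) = 5.033550
exp(Ea/(R*T)) = 153.476917
tau = 0.066 * 0.13040661 * 153.476917 = 1.3210 ms


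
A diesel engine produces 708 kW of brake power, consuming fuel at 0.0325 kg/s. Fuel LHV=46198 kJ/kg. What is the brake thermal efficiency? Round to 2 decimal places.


eta_BTE = (BP / (mf * LHV)) * 100
Denominator = 0.0325 * 46198 = 1501.4350 kW
eta_BTE = (708 / 1501.4350) * 100 = 47.15%


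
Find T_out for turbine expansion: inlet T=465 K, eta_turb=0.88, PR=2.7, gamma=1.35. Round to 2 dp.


T_out = T_in * (1 - eta * (1 - PR^(-(gamma-1)/gamma)))
Exponent = -(1.35-1)/1.35 = -0.25925926
PR^exp = 2.7^(-0.25925926) = 0.77297411
Factor = 1 - 0.88*(1 - 0.77297411) = 0.80021722
T_out = 465 * 0.80021722 = 372.10 K


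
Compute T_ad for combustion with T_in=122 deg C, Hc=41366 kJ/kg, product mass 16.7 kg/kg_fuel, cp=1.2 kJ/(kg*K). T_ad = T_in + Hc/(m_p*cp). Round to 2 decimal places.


T_ad = T_in + Hc / (m_p * cp)
Denominator = 16.7 * 1.2 = 20.0400
Temperature rise = 41366 / 20.0400 = 2064.17 K
T_ad = 122 + 2064.17 = 2186.17 deg C


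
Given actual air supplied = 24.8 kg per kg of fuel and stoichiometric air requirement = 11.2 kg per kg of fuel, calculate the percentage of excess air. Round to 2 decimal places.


Excess air = actual - stoichiometric = 24.8 - 11.2 = 13.60 kg/kg fuel
Excess air % = (excess / stoich) * 100 = (13.60 / 11.2) * 100 = 121.43%


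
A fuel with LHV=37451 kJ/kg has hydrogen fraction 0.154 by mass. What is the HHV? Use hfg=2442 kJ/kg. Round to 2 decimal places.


HHV = LHV + hfg * 9 * H
Water addition = 2442 * 9 * 0.154 = 3384.612 kJ/kg
HHV = 37451 + 3384.612 = 40835.61 kJ/kg


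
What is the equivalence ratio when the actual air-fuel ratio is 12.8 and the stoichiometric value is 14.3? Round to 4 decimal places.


phi = AFR_stoich / AFR_actual
phi = 14.3 / 12.8 = 1.1172


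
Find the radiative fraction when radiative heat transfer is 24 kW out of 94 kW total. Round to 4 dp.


f_rad = Q_rad / Q_total
f_rad = 24 / 94 = 0.2553


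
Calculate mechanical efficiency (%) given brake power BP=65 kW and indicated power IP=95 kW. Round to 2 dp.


eta_mech = (BP / IP) * 100
Ratio = 65 / 95 = 0.6842
eta_mech = 0.6842 * 100 = 68.42%


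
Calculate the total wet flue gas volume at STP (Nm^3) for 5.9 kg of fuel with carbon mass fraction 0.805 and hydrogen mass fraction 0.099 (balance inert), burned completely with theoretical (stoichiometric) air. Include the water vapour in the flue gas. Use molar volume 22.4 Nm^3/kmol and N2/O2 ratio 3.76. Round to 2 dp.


Per kg fuel: CO2 = (C/12 kmol)*22.4 = (0.805/12)*22.4 = 1.50267 Nm^3
Per kg fuel: H2O = (H/2 kmol)*22.4 = (0.099/2)*22.4 = 1.10880 Nm^3
O2 needed per kg fuel = C/12 + H/4 = 0.805/12 + 0.099/4 = 0.09183333 kmol
Per kg fuel: N2 = O2*3.76*22.4 = 0.09183333*3.76*22.4 = 7.73457 Nm^3
Total per kg = 1.50267 + 1.10880 + 7.73457 = 10.34604 Nm^3
Total = 10.34604 * 5.9 = 61.04 Nm^3


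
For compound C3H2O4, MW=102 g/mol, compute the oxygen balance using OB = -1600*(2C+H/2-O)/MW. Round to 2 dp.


OB = -1600 * (2C + H/2 - O) / MW
Inner = 2*3 + 2/2 - 4 = 3.00
OB = -1600 * 3.00 / 102 = -47.06%


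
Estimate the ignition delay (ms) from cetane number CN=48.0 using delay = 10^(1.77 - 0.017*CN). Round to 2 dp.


delay = 10^(1.77 - 0.017*CN)
Exponent = 1.77 - 0.017*48.0 = 0.9540
delay = 10^0.9540 = 8.99 ms


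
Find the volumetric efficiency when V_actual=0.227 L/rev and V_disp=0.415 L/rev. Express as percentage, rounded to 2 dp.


eta_v = (V_actual / V_disp) * 100
Ratio = 0.227 / 0.415 = 0.5470
eta_v = 0.5470 * 100 = 54.70%


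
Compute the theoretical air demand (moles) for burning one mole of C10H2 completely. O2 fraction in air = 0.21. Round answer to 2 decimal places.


Balanced combustion: C10H2 + 10.5 O2 -> 10 CO2 + 1 H2O
O2 needed = C + H/4 = 10 + 2/4 = 10.50 moles
Air moles = O2 / 0.21 = 10.50 / 0.21 = 50.00 moles air


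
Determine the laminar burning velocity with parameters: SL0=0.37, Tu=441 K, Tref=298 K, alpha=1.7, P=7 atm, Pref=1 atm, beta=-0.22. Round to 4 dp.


SL = SL0 * (Tu/Tref)^alpha * (P/Pref)^beta
T ratio = 441/298 = 1.47986577
(T ratio)^alpha = 1.47986577^1.7 = 1.947054
(P/Pref)^beta = 7^(-0.22) = 0.651746
SL = 0.37 * 1.947054 * 0.651746 = 0.4695 m/s


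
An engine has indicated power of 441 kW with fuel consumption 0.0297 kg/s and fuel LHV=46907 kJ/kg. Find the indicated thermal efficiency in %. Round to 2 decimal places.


eta_ith = (IP / (mf * LHV)) * 100
Denominator = 0.0297 * 46907 = 1393.1379 kW
eta_ith = (441 / 1393.1379) * 100 = 31.66%


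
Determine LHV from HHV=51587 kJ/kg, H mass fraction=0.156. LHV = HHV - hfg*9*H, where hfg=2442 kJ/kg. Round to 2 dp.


LHV = HHV - hfg * 9 * H
Water correction = 2442 * 9 * 0.156 = 3428.568 kJ/kg
LHV = 51587 - 3428.568 = 48158.43 kJ/kg


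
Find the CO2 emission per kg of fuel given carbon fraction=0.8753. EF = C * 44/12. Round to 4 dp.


EF = C_frac * (M_CO2 / M_C)
EF = 0.8753 * (44/12)
EF = 0.8753 * 3.666667 = 3.2094 kg_CO2/kg_fuel


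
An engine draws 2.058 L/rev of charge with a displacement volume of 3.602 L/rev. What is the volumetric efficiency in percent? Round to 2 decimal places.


eta_v = (V_actual / V_disp) * 100
Ratio = 2.058 / 3.602 = 0.5713
eta_v = 0.5713 * 100 = 57.13%


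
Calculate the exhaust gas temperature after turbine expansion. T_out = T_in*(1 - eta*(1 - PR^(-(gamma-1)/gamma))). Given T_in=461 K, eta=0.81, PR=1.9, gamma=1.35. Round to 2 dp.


T_out = T_in * (1 - eta * (1 - PR^(-(gamma-1)/gamma)))
Exponent = -(1.35-1)/1.35 = -0.25925926
PR^exp = 1.9^(-0.25925926) = 0.84670193
Factor = 1 - 0.81*(1 - 0.84670193) = 0.87582856
T_out = 461 * 0.87582856 = 403.76 K


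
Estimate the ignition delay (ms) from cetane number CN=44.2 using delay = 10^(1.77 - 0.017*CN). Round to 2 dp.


delay = 10^(1.77 - 0.017*CN)
Exponent = 1.77 - 0.017*44.2 = 1.0186
delay = 10^1.0186 = 10.44 ms


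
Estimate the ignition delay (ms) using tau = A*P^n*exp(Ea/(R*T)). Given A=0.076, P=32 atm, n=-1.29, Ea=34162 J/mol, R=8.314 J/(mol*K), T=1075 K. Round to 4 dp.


tau = A * P^n * exp(Ea/(R*T))
P^n = 32^(-1.29) = 0.01143817
Ea/(R*T) = 34162/(8.314*1075) = 3.822300
exp(Ea/(R*T)) = 45.709232
tau = 0.076 * 0.01143817 * 45.709232 = 0.0397 ms


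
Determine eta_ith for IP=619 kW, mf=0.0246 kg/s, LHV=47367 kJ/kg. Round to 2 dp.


eta_ith = (IP / (mf * LHV)) * 100
Denominator = 0.0246 * 47367 = 1165.2282 kW
eta_ith = (619 / 1165.2282) * 100 = 53.12%


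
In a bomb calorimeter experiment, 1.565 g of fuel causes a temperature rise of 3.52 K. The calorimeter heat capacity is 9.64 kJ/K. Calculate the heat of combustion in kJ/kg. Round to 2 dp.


Hc = C_cal * delta_T / m_fuel
Q_released = 9.64 * 3.52 = 33.9328 kJ
m_fuel = 1.565 g = 1.565/1000 kg = 0.001565 kg
Hc = 33.9328 / 0.001565 = 21682.30 kJ/kg


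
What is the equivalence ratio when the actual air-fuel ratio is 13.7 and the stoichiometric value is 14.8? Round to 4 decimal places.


phi = AFR_stoich / AFR_actual
phi = 14.8 / 13.7 = 1.0803


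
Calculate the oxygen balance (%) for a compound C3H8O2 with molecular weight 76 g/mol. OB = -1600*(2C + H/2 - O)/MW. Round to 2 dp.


OB = -1600 * (2C + H/2 - O) / MW
Inner = 2*3 + 8/2 - 2 = 8.00
OB = -1600 * 8.00 / 76 = -168.42%


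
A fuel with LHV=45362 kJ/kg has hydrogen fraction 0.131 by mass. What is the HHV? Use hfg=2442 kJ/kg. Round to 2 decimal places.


HHV = LHV + hfg * 9 * H
Water addition = 2442 * 9 * 0.131 = 2879.118 kJ/kg
HHV = 45362 + 2879.118 = 48241.12 kJ/kg


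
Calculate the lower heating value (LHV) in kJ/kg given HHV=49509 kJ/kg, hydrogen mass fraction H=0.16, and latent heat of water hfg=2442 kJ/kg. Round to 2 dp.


LHV = HHV - hfg * 9 * H
Water correction = 2442 * 9 * 0.16 = 3516.480 kJ/kg
LHV = 49509 - 3516.480 = 45992.52 kJ/kg


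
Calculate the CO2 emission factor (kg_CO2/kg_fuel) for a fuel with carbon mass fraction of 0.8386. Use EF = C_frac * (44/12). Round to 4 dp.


EF = C_frac * (M_CO2 / M_C)
EF = 0.8386 * (44/12)
EF = 0.8386 * 3.666667 = 3.0749 kg_CO2/kg_fuel


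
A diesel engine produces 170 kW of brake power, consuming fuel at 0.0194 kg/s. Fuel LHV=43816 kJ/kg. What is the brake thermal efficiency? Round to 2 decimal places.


eta_BTE = (BP / (mf * LHV)) * 100
Denominator = 0.0194 * 43816 = 850.0304 kW
eta_BTE = (170 / 850.0304) * 100 = 20.00%


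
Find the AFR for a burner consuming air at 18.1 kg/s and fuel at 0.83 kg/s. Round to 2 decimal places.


AFR = m_air / m_fuel
AFR = 18.1 / 0.83 = 21.81


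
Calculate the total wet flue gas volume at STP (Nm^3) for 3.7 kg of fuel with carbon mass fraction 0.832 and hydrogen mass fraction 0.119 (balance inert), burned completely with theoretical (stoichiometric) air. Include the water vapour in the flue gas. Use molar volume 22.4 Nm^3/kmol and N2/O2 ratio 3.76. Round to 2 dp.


Per kg fuel: CO2 = (C/12 kmol)*22.4 = (0.832/12)*22.4 = 1.55307 Nm^3
Per kg fuel: H2O = (H/2 kmol)*22.4 = (0.119/2)*22.4 = 1.33280 Nm^3
O2 needed per kg fuel = C/12 + H/4 = 0.832/12 + 0.119/4 = 0.09908333 kmol
Per kg fuel: N2 = O2*3.76*22.4 = 0.09908333*3.76*22.4 = 8.34519 Nm^3
Total per kg = 1.55307 + 1.33280 + 8.34519 = 11.23106 Nm^3
Total = 11.23106 * 3.7 = 41.55 Nm^3


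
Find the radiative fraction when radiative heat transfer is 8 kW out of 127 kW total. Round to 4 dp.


f_rad = Q_rad / Q_total
f_rad = 8 / 127 = 0.0630


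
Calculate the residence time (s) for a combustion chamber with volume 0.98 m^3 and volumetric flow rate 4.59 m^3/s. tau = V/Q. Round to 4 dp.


tau = V / Q_flow
tau = 0.98 / 4.59 = 0.2135 s


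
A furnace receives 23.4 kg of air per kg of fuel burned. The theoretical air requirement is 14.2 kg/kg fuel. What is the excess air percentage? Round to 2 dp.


Excess air = actual - stoichiometric = 23.4 - 14.2 = 9.20 kg/kg fuel
Excess air % = (excess / stoich) * 100 = (9.20 / 14.2) * 100 = 64.79%


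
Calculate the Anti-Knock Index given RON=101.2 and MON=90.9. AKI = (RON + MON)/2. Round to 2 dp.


AKI = (RON + MON) / 2
AKI = (101.2 + 90.9) / 2
AKI = 192.1 / 2 = 96.05


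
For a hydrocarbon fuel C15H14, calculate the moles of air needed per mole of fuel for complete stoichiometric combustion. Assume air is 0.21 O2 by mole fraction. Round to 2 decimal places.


Balanced combustion: C15H14 + 18.5 O2 -> 15 CO2 + 7 H2O
O2 needed = C + H/4 = 15 + 14/4 = 18.50 moles
Air moles = O2 / 0.21 = 18.50 / 0.21 = 88.10 moles air


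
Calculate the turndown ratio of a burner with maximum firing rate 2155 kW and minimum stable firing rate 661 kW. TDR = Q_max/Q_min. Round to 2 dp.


TDR = Q_max / Q_min
TDR = 2155 / 661 = 3.26


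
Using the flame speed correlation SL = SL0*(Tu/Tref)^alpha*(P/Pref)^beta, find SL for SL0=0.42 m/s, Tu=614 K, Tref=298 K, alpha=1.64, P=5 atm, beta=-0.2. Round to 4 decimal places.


SL = SL0 * (Tu/Tref)^alpha * (P/Pref)^beta
T ratio = 614/298 = 2.06040268
(T ratio)^alpha = 2.06040268^1.64 = 3.272514
(P/Pref)^beta = 5^(-0.2) = 0.724780
SL = 0.42 * 3.272514 * 0.724780 = 0.9962 m/s


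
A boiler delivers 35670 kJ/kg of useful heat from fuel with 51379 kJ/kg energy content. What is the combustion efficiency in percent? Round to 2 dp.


Efficiency = (Q_useful / Q_fuel) * 100
Efficiency = (35670 / 51379) * 100
Efficiency = 0.6943 * 100 = 69.43%


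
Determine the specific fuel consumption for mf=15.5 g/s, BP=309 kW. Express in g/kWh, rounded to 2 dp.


SFC = (mf / BP) * 3600
Rate = 15.5 / 309 = 0.050162 g/(s*kW)
SFC = 0.050162 * 3600 = 180.58 g/kWh


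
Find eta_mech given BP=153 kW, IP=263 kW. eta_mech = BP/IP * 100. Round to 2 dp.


eta_mech = (BP / IP) * 100
Ratio = 153 / 263 = 0.5817
eta_mech = 0.5817 * 100 = 58.17%


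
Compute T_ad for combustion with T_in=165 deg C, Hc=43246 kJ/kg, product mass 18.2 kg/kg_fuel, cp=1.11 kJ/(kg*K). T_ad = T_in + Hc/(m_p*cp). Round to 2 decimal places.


T_ad = T_in + Hc / (m_p * cp)
Denominator = 18.2 * 1.11 = 20.2020
Temperature rise = 43246 / 20.2020 = 2140.68 K
T_ad = 165 + 2140.68 = 2305.68 deg C


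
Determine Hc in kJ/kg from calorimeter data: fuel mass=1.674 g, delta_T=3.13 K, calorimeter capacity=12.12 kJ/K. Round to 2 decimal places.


Hc = C_cal * delta_T / m_fuel
Q_released = 12.12 * 3.13 = 37.9356 kJ
m_fuel = 1.674 g = 1.674/1000 kg = 0.001674 kg
Hc = 37.9356 / 0.001674 = 22661.65 kJ/kg


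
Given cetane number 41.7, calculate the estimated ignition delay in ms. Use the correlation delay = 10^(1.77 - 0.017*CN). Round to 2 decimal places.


delay = 10^(1.77 - 0.017*CN)
Exponent = 1.77 - 0.017*41.7 = 1.0611
delay = 10^1.0611 = 11.51 ms


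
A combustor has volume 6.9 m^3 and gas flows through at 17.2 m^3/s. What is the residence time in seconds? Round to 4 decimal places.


tau = V / Q_flow
tau = 6.9 / 17.2 = 0.4012 s


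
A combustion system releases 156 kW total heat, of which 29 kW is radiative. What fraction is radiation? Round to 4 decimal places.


f_rad = Q_rad / Q_total
f_rad = 29 / 156 = 0.1859


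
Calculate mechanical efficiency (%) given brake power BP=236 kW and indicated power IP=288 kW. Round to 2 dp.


eta_mech = (BP / IP) * 100
Ratio = 236 / 288 = 0.8194
eta_mech = 0.8194 * 100 = 81.94%


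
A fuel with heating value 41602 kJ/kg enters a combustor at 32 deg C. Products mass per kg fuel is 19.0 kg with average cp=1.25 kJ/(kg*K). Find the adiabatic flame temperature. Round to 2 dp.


T_ad = T_in + Hc / (m_p * cp)
Denominator = 19.0 * 1.25 = 23.7500
Temperature rise = 41602 / 23.7500 = 1751.66 K
T_ad = 32 + 1751.66 = 1783.66 deg C


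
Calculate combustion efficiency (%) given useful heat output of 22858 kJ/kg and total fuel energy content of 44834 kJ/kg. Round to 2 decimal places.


Efficiency = (Q_useful / Q_fuel) * 100
Efficiency = (22858 / 44834) * 100
Efficiency = 0.5098 * 100 = 50.98%


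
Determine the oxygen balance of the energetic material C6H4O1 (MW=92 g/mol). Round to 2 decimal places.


OB = -1600 * (2C + H/2 - O) / MW
Inner = 2*6 + 4/2 - 1 = 13.00
OB = -1600 * 13.00 / 92 = -226.09%


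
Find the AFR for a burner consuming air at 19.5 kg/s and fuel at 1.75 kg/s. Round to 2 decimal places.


AFR = m_air / m_fuel
AFR = 19.5 / 1.75 = 11.14


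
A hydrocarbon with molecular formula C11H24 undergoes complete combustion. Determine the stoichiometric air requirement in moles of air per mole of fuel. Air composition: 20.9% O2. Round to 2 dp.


Balanced combustion: C11H24 + 17 O2 -> 11 CO2 + 12 H2O
O2 needed = C + H/4 = 11 + 24/4 = 17.00 moles
Air moles = O2 / 0.209 = 17.00 / 0.209 = 81.34 moles air


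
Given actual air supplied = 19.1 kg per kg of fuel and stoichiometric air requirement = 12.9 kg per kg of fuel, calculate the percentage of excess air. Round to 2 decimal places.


Excess air = actual - stoichiometric = 19.1 - 12.9 = 6.20 kg/kg fuel
Excess air % = (excess / stoich) * 100 = (6.20 / 12.9) * 100 = 48.06%


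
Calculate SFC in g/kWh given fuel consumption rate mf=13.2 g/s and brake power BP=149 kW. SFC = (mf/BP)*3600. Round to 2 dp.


SFC = (mf / BP) * 3600
Rate = 13.2 / 149 = 0.088591 g/(s*kW)
SFC = 0.088591 * 3600 = 318.93 g/kWh


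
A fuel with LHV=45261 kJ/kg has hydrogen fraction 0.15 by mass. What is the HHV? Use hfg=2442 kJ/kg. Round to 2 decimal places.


HHV = LHV + hfg * 9 * H
Water addition = 2442 * 9 * 0.15 = 3296.700 kJ/kg
HHV = 45261 + 3296.700 = 48557.70 kJ/kg


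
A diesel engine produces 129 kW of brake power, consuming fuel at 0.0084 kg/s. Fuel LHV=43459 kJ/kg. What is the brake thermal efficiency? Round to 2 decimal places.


eta_BTE = (BP / (mf * LHV)) * 100
Denominator = 0.0084 * 43459 = 365.0556 kW
eta_BTE = (129 / 365.0556) * 100 = 35.34%


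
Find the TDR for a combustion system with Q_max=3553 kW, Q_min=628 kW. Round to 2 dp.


TDR = Q_max / Q_min
TDR = 3553 / 628 = 5.66


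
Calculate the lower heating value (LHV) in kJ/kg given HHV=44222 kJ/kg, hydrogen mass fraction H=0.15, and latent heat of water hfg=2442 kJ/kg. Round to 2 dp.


LHV = HHV - hfg * 9 * H
Water correction = 2442 * 9 * 0.15 = 3296.700 kJ/kg
LHV = 44222 - 3296.700 = 40925.30 kJ/kg


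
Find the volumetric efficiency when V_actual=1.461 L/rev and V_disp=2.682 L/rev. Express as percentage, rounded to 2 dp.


eta_v = (V_actual / V_disp) * 100
Ratio = 1.461 / 2.682 = 0.5447
eta_v = 0.5447 * 100 = 54.47%


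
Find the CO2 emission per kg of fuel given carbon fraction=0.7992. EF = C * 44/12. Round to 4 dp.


EF = C_frac * (M_CO2 / M_C)
EF = 0.7992 * (44/12)
EF = 0.7992 * 3.666667 = 2.9304 kg_CO2/kg_fuel


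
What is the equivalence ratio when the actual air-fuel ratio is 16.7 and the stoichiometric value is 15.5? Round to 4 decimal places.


phi = AFR_stoich / AFR_actual
phi = 15.5 / 16.7 = 0.9281


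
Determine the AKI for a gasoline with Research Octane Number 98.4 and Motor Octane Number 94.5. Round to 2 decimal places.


AKI = (RON + MON) / 2
AKI = (98.4 + 94.5) / 2
AKI = 192.9 / 2 = 96.45


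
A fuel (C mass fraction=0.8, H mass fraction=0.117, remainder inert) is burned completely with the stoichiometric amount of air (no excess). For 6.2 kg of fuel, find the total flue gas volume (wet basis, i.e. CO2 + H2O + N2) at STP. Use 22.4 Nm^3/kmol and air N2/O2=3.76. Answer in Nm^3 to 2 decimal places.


Per kg fuel: CO2 = (C/12 kmol)*22.4 = (0.8/12)*22.4 = 1.49333 Nm^3
Per kg fuel: H2O = (H/2 kmol)*22.4 = (0.117/2)*22.4 = 1.31040 Nm^3
O2 needed per kg fuel = C/12 + H/4 = 0.8/12 + 0.117/4 = 0.09591667 kmol
Per kg fuel: N2 = O2*3.76*22.4 = 0.09591667*3.76*22.4 = 8.07849 Nm^3
Total per kg = 1.49333 + 1.31040 + 8.07849 = 10.88222 Nm^3
Total = 10.88222 * 6.2 = 67.47 Nm^3


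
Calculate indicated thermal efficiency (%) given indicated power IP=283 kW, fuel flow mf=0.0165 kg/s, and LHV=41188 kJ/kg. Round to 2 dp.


eta_ith = (IP / (mf * LHV)) * 100
Denominator = 0.0165 * 41188 = 679.6020 kW
eta_ith = (283 / 679.6020) * 100 = 41.64%


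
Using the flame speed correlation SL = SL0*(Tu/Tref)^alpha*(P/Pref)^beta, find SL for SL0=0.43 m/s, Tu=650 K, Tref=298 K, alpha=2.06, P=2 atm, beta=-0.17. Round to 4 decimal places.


SL = SL0 * (Tu/Tref)^alpha * (P/Pref)^beta
T ratio = 650/298 = 2.18120805
(T ratio)^alpha = 2.18120805^2.06 = 4.985584
(P/Pref)^beta = 2^(-0.17) = 0.888843
SL = 0.43 * 4.985584 * 0.888843 = 1.9055 m/s


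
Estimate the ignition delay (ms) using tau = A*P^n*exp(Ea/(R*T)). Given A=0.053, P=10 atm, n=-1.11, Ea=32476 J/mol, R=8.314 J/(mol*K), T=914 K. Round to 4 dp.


tau = A * P^n * exp(Ea/(R*T))
P^n = 10^(-1.11) = 0.07762471
Ea/(R*T) = 32476/(8.314*914) = 4.273722
exp(Ea/(R*T)) = 71.788369
tau = 0.053 * 0.07762471 * 71.788369 = 0.2953 ms


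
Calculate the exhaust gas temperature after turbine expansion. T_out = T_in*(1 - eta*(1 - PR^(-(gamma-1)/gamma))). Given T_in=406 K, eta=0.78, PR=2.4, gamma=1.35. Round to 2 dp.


T_out = T_in * (1 - eta * (1 - PR^(-(gamma-1)/gamma)))
Exponent = -(1.35-1)/1.35 = -0.25925926
PR^exp = 2.4^(-0.25925926) = 0.79694200
Factor = 1 - 0.78*(1 - 0.79694200) = 0.84161476
T_out = 406 * 0.84161476 = 341.70 K


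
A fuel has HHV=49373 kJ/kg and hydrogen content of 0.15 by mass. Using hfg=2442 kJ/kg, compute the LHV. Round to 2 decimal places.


LHV = HHV - hfg * 9 * H
Water correction = 2442 * 9 * 0.15 = 3296.700 kJ/kg
LHV = 49373 - 3296.700 = 46076.30 kJ/kg


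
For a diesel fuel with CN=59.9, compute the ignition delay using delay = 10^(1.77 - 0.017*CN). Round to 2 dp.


delay = 10^(1.77 - 0.017*CN)
Exponent = 1.77 - 0.017*59.9 = 0.7517
delay = 10^0.7517 = 5.65 ms


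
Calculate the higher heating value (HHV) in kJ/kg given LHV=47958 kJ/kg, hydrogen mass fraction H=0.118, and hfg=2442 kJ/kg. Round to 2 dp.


HHV = LHV + hfg * 9 * H
Water addition = 2442 * 9 * 0.118 = 2593.404 kJ/kg
HHV = 47958 + 2593.404 = 50551.40 kJ/kg


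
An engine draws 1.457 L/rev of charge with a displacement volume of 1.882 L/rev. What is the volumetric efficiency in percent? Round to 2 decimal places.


eta_v = (V_actual / V_disp) * 100
Ratio = 1.457 / 1.882 = 0.7742
eta_v = 0.7742 * 100 = 77.42%


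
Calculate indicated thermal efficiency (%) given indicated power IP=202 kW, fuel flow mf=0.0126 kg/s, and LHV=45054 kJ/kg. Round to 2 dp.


eta_ith = (IP / (mf * LHV)) * 100
Denominator = 0.0126 * 45054 = 567.6804 kW
eta_ith = (202 / 567.6804) * 100 = 35.58%


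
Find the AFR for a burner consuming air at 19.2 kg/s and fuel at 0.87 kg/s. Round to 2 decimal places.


AFR = m_air / m_fuel
AFR = 19.2 / 0.87 = 22.07


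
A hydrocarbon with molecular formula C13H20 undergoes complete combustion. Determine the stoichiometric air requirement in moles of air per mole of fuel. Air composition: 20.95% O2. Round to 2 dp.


Balanced combustion: C13H20 + 18 O2 -> 13 CO2 + 10 H2O
O2 needed = C + H/4 = 13 + 20/4 = 18.00 moles
Air moles = O2 / 0.2095 = 18.00 / 0.2095 = 85.92 moles air


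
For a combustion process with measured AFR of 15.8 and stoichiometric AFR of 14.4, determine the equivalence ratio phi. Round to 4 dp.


phi = AFR_stoich / AFR_actual
phi = 14.4 / 15.8 = 0.9114


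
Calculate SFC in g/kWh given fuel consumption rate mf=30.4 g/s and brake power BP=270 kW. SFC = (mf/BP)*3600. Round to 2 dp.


SFC = (mf / BP) * 3600
Rate = 30.4 / 270 = 0.112593 g/(s*kW)
SFC = 0.112593 * 3600 = 405.33 g/kWh


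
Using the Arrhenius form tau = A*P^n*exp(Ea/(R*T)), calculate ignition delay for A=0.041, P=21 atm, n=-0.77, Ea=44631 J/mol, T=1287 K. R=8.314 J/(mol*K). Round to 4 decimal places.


tau = A * P^n * exp(Ea/(R*T))
P^n = 21^(-0.77) = 0.09591602
Ea/(R*T) = 44631/(8.314*1287) = 4.171075
exp(Ea/(R*T)) = 64.785091
tau = 0.041 * 0.09591602 * 64.785091 = 0.2548 ms


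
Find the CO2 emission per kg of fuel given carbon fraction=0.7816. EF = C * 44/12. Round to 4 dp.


EF = C_frac * (M_CO2 / M_C)
EF = 0.7816 * (44/12)
EF = 0.7816 * 3.666667 = 2.8659 kg_CO2/kg_fuel


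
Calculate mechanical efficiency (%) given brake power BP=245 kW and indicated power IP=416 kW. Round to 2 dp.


eta_mech = (BP / IP) * 100
Ratio = 245 / 416 = 0.5889
eta_mech = 0.5889 * 100 = 58.89%


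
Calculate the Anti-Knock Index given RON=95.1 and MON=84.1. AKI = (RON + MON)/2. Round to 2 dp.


AKI = (RON + MON) / 2
AKI = (95.1 + 84.1) / 2
AKI = 179.2 / 2 = 89.60


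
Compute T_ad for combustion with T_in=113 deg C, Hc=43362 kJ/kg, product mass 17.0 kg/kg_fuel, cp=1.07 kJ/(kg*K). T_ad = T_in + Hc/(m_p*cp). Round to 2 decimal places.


T_ad = T_in + Hc / (m_p * cp)
Denominator = 17.0 * 1.07 = 18.1900
Temperature rise = 43362 / 18.1900 = 2383.84 K
T_ad = 113 + 2383.84 = 2496.84 deg C


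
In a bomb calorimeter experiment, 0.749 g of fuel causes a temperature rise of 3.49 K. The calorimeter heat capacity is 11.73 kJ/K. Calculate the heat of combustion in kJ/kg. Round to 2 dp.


Hc = C_cal * delta_T / m_fuel
Q_released = 11.73 * 3.49 = 40.9377 kJ
m_fuel = 0.749 g = 0.749/1000 kg = 0.000749 kg
Hc = 40.9377 / 0.000749 = 54656.48 kJ/kg


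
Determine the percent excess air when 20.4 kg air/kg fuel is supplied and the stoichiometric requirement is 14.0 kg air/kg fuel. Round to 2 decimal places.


Excess air = actual - stoichiometric = 20.4 - 14.0 = 6.40 kg/kg fuel
Excess air % = (excess / stoich) * 100 = (6.40 / 14.0) * 100 = 45.71%


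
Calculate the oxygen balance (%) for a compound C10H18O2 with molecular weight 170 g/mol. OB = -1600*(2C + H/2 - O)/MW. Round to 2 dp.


OB = -1600 * (2C + H/2 - O) / MW
Inner = 2*10 + 18/2 - 2 = 27.00
OB = -1600 * 27.00 / 170 = -254.12%


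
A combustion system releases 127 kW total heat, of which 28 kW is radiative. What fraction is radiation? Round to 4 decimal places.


f_rad = Q_rad / Q_total
f_rad = 28 / 127 = 0.2205


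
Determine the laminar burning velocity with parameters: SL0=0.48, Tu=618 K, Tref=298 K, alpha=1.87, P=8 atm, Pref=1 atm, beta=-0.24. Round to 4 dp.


SL = SL0 * (Tu/Tref)^alpha * (P/Pref)^beta
T ratio = 618/298 = 2.07382550
(T ratio)^alpha = 2.07382550^1.87 = 3.911686
(P/Pref)^beta = 8^(-0.24) = 0.607097
SL = 0.48 * 3.911686 * 0.607097 = 1.1399 m/s


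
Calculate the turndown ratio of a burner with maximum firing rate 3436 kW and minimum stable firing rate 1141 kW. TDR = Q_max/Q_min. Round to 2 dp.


TDR = Q_max / Q_min
TDR = 3436 / 1141 = 3.01


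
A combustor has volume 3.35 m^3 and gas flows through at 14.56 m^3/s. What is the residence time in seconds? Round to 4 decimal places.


tau = V / Q_flow
tau = 3.35 / 14.56 = 0.2301 s


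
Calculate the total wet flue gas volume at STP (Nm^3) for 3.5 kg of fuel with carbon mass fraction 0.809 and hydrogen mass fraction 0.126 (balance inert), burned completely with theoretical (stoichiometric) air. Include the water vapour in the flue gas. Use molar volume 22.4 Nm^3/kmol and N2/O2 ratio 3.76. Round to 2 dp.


Per kg fuel: CO2 = (C/12 kmol)*22.4 = (0.809/12)*22.4 = 1.51013 Nm^3
Per kg fuel: H2O = (H/2 kmol)*22.4 = (0.126/2)*22.4 = 1.41120 Nm^3
O2 needed per kg fuel = C/12 + H/4 = 0.809/12 + 0.126/4 = 0.09891667 kmol
Per kg fuel: N2 = O2*3.76*22.4 = 0.09891667*3.76*22.4 = 8.33116 Nm^3
Total per kg = 1.51013 + 1.41120 + 8.33116 = 11.25249 Nm^3
Total = 11.25249 * 3.5 = 39.38 Nm^3


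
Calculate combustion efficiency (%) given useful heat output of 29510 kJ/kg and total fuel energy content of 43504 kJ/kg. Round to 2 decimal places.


Efficiency = (Q_useful / Q_fuel) * 100
Efficiency = (29510 / 43504) * 100
Efficiency = 0.6783 * 100 = 67.83%


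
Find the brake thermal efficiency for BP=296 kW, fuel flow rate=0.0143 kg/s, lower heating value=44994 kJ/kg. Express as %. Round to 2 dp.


eta_BTE = (BP / (mf * LHV)) * 100
Denominator = 0.0143 * 44994 = 643.4142 kW
eta_BTE = (296 / 643.4142) * 100 = 46.00%


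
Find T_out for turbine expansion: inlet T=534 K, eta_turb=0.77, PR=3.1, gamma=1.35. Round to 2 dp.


T_out = T_in * (1 - eta * (1 - PR^(-(gamma-1)/gamma)))
Exponent = -(1.35-1)/1.35 = -0.25925926
PR^exp = 3.1^(-0.25925926) = 0.74577862
Factor = 1 - 0.77*(1 - 0.74577862) = 0.80424954
T_out = 534 * 0.80424954 = 429.47 K


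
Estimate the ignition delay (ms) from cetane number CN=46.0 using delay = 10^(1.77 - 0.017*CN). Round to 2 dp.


delay = 10^(1.77 - 0.017*CN)
Exponent = 1.77 - 0.017*46.0 = 0.9880
delay = 10^0.9880 = 9.73 ms


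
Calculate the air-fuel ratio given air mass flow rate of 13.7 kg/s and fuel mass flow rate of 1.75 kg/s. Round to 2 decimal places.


AFR = m_air / m_fuel
AFR = 13.7 / 1.75 = 7.83


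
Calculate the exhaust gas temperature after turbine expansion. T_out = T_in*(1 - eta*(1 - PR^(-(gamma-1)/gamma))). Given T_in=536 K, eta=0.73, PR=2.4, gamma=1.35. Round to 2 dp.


T_out = T_in * (1 - eta * (1 - PR^(-(gamma-1)/gamma)))
Exponent = -(1.35-1)/1.35 = -0.25925926
PR^exp = 2.4^(-0.25925926) = 0.79694200
Factor = 1 - 0.73*(1 - 0.79694200) = 0.85176766
T_out = 536 * 0.85176766 = 456.55 K


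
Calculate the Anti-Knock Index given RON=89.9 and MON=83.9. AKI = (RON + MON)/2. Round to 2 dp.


AKI = (RON + MON) / 2
AKI = (89.9 + 83.9) / 2
AKI = 173.8 / 2 = 86.90


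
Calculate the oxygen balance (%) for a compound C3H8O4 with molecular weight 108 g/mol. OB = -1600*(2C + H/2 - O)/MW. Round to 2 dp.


OB = -1600 * (2C + H/2 - O) / MW
Inner = 2*3 + 8/2 - 4 = 6.00
OB = -1600 * 6.00 / 108 = -88.89%


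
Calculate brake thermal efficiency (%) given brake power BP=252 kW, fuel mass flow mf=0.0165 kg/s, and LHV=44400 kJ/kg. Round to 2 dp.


eta_BTE = (BP / (mf * LHV)) * 100
Denominator = 0.0165 * 44400 = 732.6000 kW
eta_BTE = (252 / 732.6000) * 100 = 34.40%


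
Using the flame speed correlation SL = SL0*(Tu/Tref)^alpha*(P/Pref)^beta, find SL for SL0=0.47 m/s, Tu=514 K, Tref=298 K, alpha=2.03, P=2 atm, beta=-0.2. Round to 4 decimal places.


SL = SL0 * (Tu/Tref)^alpha * (P/Pref)^beta
T ratio = 514/298 = 1.72483221
(T ratio)^alpha = 1.72483221^2.03 = 3.024100
(P/Pref)^beta = 2^(-0.2) = 0.870551
SL = 0.47 * 3.024100 * 0.870551 = 1.2373 m/s


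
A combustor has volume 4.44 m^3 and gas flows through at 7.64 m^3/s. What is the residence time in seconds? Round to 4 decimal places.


tau = V / Q_flow
tau = 4.44 / 7.64 = 0.5812 s


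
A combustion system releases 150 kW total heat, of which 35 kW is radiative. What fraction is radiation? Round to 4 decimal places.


f_rad = Q_rad / Q_total
f_rad = 35 / 150 = 0.2333


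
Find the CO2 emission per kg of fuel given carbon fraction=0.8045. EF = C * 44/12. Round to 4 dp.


EF = C_frac * (M_CO2 / M_C)
EF = 0.8045 * (44/12)
EF = 0.8045 * 3.666667 = 2.9498 kg_CO2/kg_fuel


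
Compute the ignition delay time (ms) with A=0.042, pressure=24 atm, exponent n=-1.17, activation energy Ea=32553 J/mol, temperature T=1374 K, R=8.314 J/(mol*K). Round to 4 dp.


tau = A * P^n * exp(Ea/(R*T))
P^n = 24^(-1.17) = 0.02427464
Ea/(R*T) = 32553/(8.314*1374) = 2.849668
exp(Ea/(R*T)) = 17.282043
tau = 0.042 * 0.02427464 * 17.282043 = 0.0176 ms


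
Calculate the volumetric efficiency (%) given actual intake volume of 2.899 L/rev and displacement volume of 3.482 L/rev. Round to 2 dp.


eta_v = (V_actual / V_disp) * 100
Ratio = 2.899 / 3.482 = 0.8326
eta_v = 0.8326 * 100 = 83.26%


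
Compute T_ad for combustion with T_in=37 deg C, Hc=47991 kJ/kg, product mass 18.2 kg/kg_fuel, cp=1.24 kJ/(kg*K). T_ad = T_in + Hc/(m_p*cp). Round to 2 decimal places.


T_ad = T_in + Hc / (m_p * cp)
Denominator = 18.2 * 1.24 = 22.5680
Temperature rise = 47991 / 22.5680 = 2126.51 K
T_ad = 37 + 2126.51 = 2163.51 deg C


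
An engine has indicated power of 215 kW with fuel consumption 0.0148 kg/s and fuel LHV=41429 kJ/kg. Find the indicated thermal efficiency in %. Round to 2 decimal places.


eta_ith = (IP / (mf * LHV)) * 100
Denominator = 0.0148 * 41429 = 613.1492 kW
eta_ith = (215 / 613.1492) * 100 = 35.06%


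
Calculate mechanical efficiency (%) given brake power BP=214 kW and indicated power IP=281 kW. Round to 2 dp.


eta_mech = (BP / IP) * 100
Ratio = 214 / 281 = 0.7616
eta_mech = 0.7616 * 100 = 76.16%


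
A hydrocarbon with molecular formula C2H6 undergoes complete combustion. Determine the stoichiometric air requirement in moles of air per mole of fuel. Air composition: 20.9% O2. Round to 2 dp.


Balanced combustion: C2H6 + 3.5 O2 -> 2 CO2 + 3 H2O
O2 needed = C + H/4 = 2 + 6/4 = 3.50 moles
Air moles = O2 / 0.209 = 3.50 / 0.209 = 16.75 moles air


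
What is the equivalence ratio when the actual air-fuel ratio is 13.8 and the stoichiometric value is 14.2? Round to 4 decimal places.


phi = AFR_stoich / AFR_actual
phi = 14.2 / 13.8 = 1.0290


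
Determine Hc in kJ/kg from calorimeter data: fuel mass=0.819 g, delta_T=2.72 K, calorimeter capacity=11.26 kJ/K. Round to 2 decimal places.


Hc = C_cal * delta_T / m_fuel
Q_released = 11.26 * 2.72 = 30.6272 kJ
m_fuel = 0.819 g = 0.819/1000 kg = 0.000819 kg
Hc = 30.6272 / 0.000819 = 37395.85 kJ/kg


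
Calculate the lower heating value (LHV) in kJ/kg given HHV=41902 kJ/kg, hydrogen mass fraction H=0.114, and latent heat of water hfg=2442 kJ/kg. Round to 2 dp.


LHV = HHV - hfg * 9 * H
Water correction = 2442 * 9 * 0.114 = 2505.492 kJ/kg
LHV = 41902 - 2505.492 = 39396.51 kJ/kg


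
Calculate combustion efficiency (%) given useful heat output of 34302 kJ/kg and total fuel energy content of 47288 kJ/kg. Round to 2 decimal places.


Efficiency = (Q_useful / Q_fuel) * 100
Efficiency = (34302 / 47288) * 100
Efficiency = 0.7254 * 100 = 72.54%


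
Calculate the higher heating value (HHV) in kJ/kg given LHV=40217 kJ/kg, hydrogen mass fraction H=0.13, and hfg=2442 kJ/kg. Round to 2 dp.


HHV = LHV + hfg * 9 * H
Water addition = 2442 * 9 * 0.13 = 2857.140 kJ/kg
HHV = 40217 + 2857.140 = 43074.14 kJ/kg
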